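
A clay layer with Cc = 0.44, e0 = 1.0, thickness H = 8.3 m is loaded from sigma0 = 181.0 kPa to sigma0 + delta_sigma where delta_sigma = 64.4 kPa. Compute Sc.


Using Sc = Cc * H / (1 + e0) * log10((sigma0 + delta_sigma) / sigma0)
Stress ratio = (181.0 + 64.4) / 181.0 = 1.3558
log10(1.3558) = 0.132196
Cc * H / (1 + e0) = 0.44 * 8.3 / (1 + 1.0) = 1.826
Sc = 1.826 * 0.132196
Sc = 0.2414 m


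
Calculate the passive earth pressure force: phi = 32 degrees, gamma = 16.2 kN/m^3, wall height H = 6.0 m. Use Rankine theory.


Result: 949.04 kN/m

Derivation:
Compute passive earth pressure coefficient:
Kp = tan^2(45 + phi/2) = tan^2(61.0) = 3.254588
Compute passive force:
Pp = 0.5 * Kp * gamma * H^2
Pp = 0.5 * 3.254588 * 16.2 * 6.0^2
Pp = 949.04 kN/m


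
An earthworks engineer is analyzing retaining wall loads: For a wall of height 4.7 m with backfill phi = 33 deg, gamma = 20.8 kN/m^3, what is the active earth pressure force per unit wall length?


Compute active earth pressure coefficient:
Ka = tan^2(45 - phi/2) = tan^2(28.5) = 0.294801
Compute active force:
Pa = 0.5 * Ka * gamma * H^2
Pa = 0.5 * 0.294801 * 20.8 * 4.7^2
Pa = 67.73 kN/m


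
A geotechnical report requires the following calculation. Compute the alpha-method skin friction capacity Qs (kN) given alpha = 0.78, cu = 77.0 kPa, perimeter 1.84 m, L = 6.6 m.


Using Qs = alpha * cu * perimeter * L
Qs = 0.78 * 77.0 * 1.84 * 6.6
Qs = 729.37 kN


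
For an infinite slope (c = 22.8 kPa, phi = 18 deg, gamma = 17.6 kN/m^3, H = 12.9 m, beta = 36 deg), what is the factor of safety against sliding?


Using Fs = c / (gamma*H*sin(beta)*cos(beta)) + tan(phi)/tan(beta)
Cohesion contribution = 22.8 / (17.6*12.9*sin(36)*cos(36))
Cohesion contribution = 0.211182
Friction contribution = tan(18)/tan(36) = 0.447214
Fs = 0.211182 + 0.447214
Fs = 0.658


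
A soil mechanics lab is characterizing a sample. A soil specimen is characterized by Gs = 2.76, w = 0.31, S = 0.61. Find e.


Using the relation e = Gs * w / S
e = 2.76 * 0.31 / 0.61
e = 1.4026


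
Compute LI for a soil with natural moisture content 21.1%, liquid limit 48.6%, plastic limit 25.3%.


First compute the plasticity index:
PI = LL - PL = 48.6 - 25.3 = 23.3
Then compute the liquidity index:
LI = (w - PL) / PI
LI = (21.1 - 25.3) / 23.3
LI = -0.18


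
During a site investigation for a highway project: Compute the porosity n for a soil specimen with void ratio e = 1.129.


Using the relation n = e / (1 + e)
n = 1.129 / (1 + 1.129)
n = 1.129 / 2.129
n = 0.5303


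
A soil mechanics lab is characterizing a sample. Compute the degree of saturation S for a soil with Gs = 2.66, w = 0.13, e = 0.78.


Result: 0.4433

Derivation:
Using S = Gs * w / e
S = 2.66 * 0.13 / 0.78
S = 0.4433


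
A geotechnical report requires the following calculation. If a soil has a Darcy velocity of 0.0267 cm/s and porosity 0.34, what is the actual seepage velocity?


Result: 0.07853 cm/s

Derivation:
Using v_s = v_d / n
v_s = 0.0267 / 0.34
v_s = 0.07853 cm/s


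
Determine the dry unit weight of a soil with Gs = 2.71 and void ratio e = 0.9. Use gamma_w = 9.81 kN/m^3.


Using gamma_d = Gs * gamma_w / (1 + e)
gamma_d = 2.71 * 9.81 / (1 + 0.9)
gamma_d = 2.71 * 9.81 / 1.9
gamma_d = 13.992 kN/m^3


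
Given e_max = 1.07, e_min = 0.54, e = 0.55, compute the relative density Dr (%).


Result: 98.11 %

Derivation:
Using Dr = (e_max - e) / (e_max - e_min) * 100
e_max - e = 1.07 - 0.55 = 0.52
e_max - e_min = 1.07 - 0.54 = 0.53
Dr = 0.52 / 0.53 * 100
Dr = 98.11 %


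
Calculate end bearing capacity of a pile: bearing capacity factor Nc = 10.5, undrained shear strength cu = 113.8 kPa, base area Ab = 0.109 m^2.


Result: 130.24 kN

Derivation:
Using Qb = Nc * cu * Ab
Qb = 10.5 * 113.8 * 0.109
Qb = 130.24 kN


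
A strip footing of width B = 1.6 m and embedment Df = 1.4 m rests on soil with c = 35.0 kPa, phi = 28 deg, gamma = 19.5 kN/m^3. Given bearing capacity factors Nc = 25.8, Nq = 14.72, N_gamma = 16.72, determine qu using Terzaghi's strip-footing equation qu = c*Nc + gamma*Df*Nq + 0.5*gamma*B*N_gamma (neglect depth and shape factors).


Result: 1565.69 kPa

Derivation:
Compute qu = c*Nc + gamma*Df*Nq + 0.5*gamma*B*N_gamma
Term 1: 35.0 * 25.8 = 903.0
Term 2: 19.5 * 1.4 * 14.72 = 401.856
Term 3: 0.5 * 19.5 * 1.6 * 16.72 = 260.832
qu = 903.0 + 401.856 + 260.832
qu = 1565.69 kPa


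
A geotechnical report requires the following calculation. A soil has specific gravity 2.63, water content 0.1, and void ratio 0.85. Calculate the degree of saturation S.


Result: 0.3094

Derivation:
Using S = Gs * w / e
S = 2.63 * 0.1 / 0.85
S = 0.3094


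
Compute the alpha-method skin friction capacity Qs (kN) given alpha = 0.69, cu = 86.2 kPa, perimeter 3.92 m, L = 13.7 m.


Using Qs = alpha * cu * perimeter * L
Qs = 0.69 * 86.2 * 3.92 * 13.7
Qs = 3194.21 kN


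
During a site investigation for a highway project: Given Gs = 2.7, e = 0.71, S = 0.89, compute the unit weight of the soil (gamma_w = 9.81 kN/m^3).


Result: 19.115 kN/m^3

Derivation:
Using gamma = gamma_w * (Gs + S*e) / (1 + e)
Numerator: Gs + S*e = 2.7 + 0.89*0.71 = 3.3319
Denominator: 1 + e = 1 + 0.71 = 1.71
gamma = 9.81 * 3.3319 / 1.71
gamma = 19.115 kN/m^3


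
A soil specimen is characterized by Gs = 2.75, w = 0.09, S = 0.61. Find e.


Using the relation e = Gs * w / S
e = 2.75 * 0.09 / 0.61
e = 0.4057


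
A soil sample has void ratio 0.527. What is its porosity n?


Using the relation n = e / (1 + e)
n = 0.527 / (1 + 0.527)
n = 0.527 / 1.527
n = 0.3451


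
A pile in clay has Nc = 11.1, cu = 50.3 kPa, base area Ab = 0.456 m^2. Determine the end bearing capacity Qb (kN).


Using Qb = Nc * cu * Ab
Qb = 11.1 * 50.3 * 0.456
Qb = 254.6 kN


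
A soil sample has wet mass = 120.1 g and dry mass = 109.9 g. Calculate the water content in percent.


Result: 9.28 %

Derivation:
Using w = (m_wet - m_dry) / m_dry * 100
m_wet - m_dry = 120.1 - 109.9 = 10.2 g
w = 10.2 / 109.9 * 100
w = 9.28 %


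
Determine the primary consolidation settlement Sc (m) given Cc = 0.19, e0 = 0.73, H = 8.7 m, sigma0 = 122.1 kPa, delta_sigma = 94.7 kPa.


Result: 0.2382 m

Derivation:
Using Sc = Cc * H / (1 + e0) * log10((sigma0 + delta_sigma) / sigma0)
Stress ratio = (122.1 + 94.7) / 122.1 = 1.77559
log10(1.77559) = 0.249344
Cc * H / (1 + e0) = 0.19 * 8.7 / (1 + 0.73) = 0.955491
Sc = 0.955491 * 0.249344
Sc = 0.2382 m


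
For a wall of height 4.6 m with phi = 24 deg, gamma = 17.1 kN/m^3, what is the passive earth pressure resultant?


Compute passive earth pressure coefficient:
Kp = tan^2(45 + phi/2) = tan^2(57.0) = 2.371184
Compute passive force:
Pp = 0.5 * Kp * gamma * H^2
Pp = 0.5 * 2.371184 * 17.1 * 4.6^2
Pp = 428.99 kN/m


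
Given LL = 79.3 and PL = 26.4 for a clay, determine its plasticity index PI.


Using PI = LL - PL
PI = 79.3 - 26.4
PI = 52.9


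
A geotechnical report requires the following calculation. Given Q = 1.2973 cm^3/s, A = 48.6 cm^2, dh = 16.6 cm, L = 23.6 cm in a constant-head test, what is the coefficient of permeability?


Compute hydraulic gradient:
i = dh / L = 16.6 / 23.6 = 0.70339
Then apply Darcy's law:
k = Q / (A * i)
k = 1.2973 / (48.6 * 0.70339)
k = 1.2973 / 34.1847
k = 0.03795 cm/s


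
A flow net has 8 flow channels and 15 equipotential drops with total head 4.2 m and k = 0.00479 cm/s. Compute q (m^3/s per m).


Convert k to m/s for unit consistency with H:
k = 0.00479 cm/s = 0.00479 / 100 m/s = 4.79e-05 m/s
Using q = k * H * Nf / Nd
Nf / Nd = 8 / 15 = 0.5333
q = 4.79e-05 * 4.2 * 0.5333
q = 0.0001073 m^3/s per m


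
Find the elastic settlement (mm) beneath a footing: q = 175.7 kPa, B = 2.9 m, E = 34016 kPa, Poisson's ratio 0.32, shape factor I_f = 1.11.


Using Se = q * B * (1 - nu^2) * I_f / E
1 - nu^2 = 1 - 0.32^2 = 0.8976
Se = 175.7 * 2.9 * 0.8976 * 1.11 / 34016
Se = 0.014924 m
Convert to mm: Se = 0.014924 * 1000 = 14.924 mm


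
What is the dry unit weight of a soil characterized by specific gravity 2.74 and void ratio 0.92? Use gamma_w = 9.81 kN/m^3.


Result: 14.0 kN/m^3

Derivation:
Using gamma_d = Gs * gamma_w / (1 + e)
gamma_d = 2.74 * 9.81 / (1 + 0.92)
gamma_d = 2.74 * 9.81 / 1.92
gamma_d = 14.0 kN/m^3


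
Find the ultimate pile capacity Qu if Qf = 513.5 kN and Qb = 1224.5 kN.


Using Qu = Qf + Qb
Qu = 513.5 + 1224.5
Qu = 1738.0 kN


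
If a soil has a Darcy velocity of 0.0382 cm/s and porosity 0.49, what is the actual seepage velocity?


Using v_s = v_d / n
v_s = 0.0382 / 0.49
v_s = 0.07796 cm/s


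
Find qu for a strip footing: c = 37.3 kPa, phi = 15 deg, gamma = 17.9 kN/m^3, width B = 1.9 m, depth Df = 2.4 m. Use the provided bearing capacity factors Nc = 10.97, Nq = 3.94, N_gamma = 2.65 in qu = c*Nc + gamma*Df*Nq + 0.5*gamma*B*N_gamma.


Result: 623.51 kPa

Derivation:
Compute qu = c*Nc + gamma*Df*Nq + 0.5*gamma*B*N_gamma
Term 1: 37.3 * 10.97 = 409.181
Term 2: 17.9 * 2.4 * 3.94 = 169.2624
Term 3: 0.5 * 17.9 * 1.9 * 2.65 = 45.06325
qu = 409.181 + 169.2624 + 45.06325
qu = 623.51 kPa


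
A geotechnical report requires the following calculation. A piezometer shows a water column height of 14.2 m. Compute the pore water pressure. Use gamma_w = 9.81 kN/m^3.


Result: 139.3 kPa

Derivation:
Using u = gamma_w * h_w
u = 9.81 * 14.2
u = 139.3 kPa


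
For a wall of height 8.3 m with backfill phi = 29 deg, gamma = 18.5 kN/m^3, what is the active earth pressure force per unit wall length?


Compute active earth pressure coefficient:
Ka = tan^2(45 - phi/2) = tan^2(30.5) = 0.346974
Compute active force:
Pa = 0.5 * Ka * gamma * H^2
Pa = 0.5 * 0.346974 * 18.5 * 8.3^2
Pa = 221.1 kN/m


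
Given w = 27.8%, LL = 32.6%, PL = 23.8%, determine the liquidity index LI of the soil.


Result: 0.455

Derivation:
First compute the plasticity index:
PI = LL - PL = 32.6 - 23.8 = 8.8
Then compute the liquidity index:
LI = (w - PL) / PI
LI = (27.8 - 23.8) / 8.8
LI = 0.455


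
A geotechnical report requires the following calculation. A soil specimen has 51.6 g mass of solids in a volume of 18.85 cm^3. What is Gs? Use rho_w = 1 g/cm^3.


Result: 2.737

Derivation:
Using Gs = m_s / (V_s * rho_w)
Since rho_w = 1 g/cm^3:
Gs = 51.6 / 18.85
Gs = 2.737


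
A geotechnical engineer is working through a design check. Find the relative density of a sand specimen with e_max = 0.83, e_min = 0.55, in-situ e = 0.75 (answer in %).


Using Dr = (e_max - e) / (e_max - e_min) * 100
e_max - e = 0.83 - 0.75 = 0.08
e_max - e_min = 0.83 - 0.55 = 0.28
Dr = 0.08 / 0.28 * 100
Dr = 28.57 %


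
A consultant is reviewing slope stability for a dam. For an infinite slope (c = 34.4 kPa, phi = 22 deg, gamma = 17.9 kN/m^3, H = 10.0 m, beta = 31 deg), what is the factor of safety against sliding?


Using Fs = c / (gamma*H*sin(beta)*cos(beta)) + tan(phi)/tan(beta)
Cohesion contribution = 34.4 / (17.9*10.0*sin(31)*cos(31))
Cohesion contribution = 0.435312
Friction contribution = tan(22)/tan(31) = 0.672413
Fs = 0.435312 + 0.672413
Fs = 1.108


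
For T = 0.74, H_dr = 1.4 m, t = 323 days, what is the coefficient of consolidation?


Using cv = T * H_dr^2 / t
H_dr^2 = 1.4^2 = 1.96
cv = 0.74 * 1.96 / 323
cv = 0.00449 m^2/day


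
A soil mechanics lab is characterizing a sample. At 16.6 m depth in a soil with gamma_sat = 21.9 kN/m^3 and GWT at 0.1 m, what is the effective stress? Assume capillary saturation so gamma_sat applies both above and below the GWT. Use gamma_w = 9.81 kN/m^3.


Result: 201.68 kPa

Derivation:
Total stress = gamma_sat * depth
sigma = 21.9 * 16.6 = 363.54 kPa
Pore water pressure u = gamma_w * (depth - d_wt)
u = 9.81 * (16.6 - 0.1) = 161.865 kPa
Effective stress = sigma - u
sigma' = 363.54 - 161.865 = 201.68 kPa


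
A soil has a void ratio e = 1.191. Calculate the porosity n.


Result: 0.5436

Derivation:
Using the relation n = e / (1 + e)
n = 1.191 / (1 + 1.191)
n = 1.191 / 2.191
n = 0.5436


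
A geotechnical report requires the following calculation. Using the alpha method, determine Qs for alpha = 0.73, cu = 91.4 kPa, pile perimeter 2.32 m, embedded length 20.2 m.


Result: 3126.86 kN

Derivation:
Using Qs = alpha * cu * perimeter * L
Qs = 0.73 * 91.4 * 2.32 * 20.2
Qs = 3126.86 kN


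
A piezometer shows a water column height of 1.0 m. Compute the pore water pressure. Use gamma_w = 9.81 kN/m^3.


Result: 9.81 kPa

Derivation:
Using u = gamma_w * h_w
u = 9.81 * 1.0
u = 9.81 kPa


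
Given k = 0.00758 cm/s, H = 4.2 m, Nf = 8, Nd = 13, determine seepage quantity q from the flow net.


Result: 0.0001959 m^3/s per m

Derivation:
Convert k to m/s for unit consistency with H:
k = 0.00758 cm/s = 0.00758 / 100 m/s = 7.58e-05 m/s
Using q = k * H * Nf / Nd
Nf / Nd = 8 / 13 = 0.6154
q = 7.58e-05 * 4.2 * 0.6154
q = 0.0001959 m^3/s per m


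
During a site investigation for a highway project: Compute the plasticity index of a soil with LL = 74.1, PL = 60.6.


Result: 13.5

Derivation:
Using PI = LL - PL
PI = 74.1 - 60.6
PI = 13.5


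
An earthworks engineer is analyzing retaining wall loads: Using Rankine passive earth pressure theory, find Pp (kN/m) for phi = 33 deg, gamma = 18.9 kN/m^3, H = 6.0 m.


Compute passive earth pressure coefficient:
Kp = tan^2(45 + phi/2) = tan^2(61.5) = 3.39212
Compute passive force:
Pp = 0.5 * Kp * gamma * H^2
Pp = 0.5 * 3.39212 * 18.9 * 6.0^2
Pp = 1154.0 kN/m


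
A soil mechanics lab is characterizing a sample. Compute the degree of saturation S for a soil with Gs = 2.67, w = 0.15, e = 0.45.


Result: 0.89

Derivation:
Using S = Gs * w / e
S = 2.67 * 0.15 / 0.45
S = 0.89


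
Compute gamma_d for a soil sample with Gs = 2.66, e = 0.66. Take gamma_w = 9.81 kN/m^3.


Using gamma_d = Gs * gamma_w / (1 + e)
gamma_d = 2.66 * 9.81 / (1 + 0.66)
gamma_d = 2.66 * 9.81 / 1.66
gamma_d = 15.72 kN/m^3


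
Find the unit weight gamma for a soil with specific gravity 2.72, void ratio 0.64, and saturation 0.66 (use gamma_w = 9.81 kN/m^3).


Result: 18.797 kN/m^3

Derivation:
Using gamma = gamma_w * (Gs + S*e) / (1 + e)
Numerator: Gs + S*e = 2.72 + 0.66*0.64 = 3.1424
Denominator: 1 + e = 1 + 0.64 = 1.64
gamma = 9.81 * 3.1424 / 1.64
gamma = 18.797 kN/m^3


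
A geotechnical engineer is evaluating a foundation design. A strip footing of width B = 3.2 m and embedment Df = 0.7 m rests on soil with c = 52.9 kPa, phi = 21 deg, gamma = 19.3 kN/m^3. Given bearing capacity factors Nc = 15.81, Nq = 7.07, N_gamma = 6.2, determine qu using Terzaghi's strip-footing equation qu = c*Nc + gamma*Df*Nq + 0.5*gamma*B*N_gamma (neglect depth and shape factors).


Compute qu = c*Nc + gamma*Df*Nq + 0.5*gamma*B*N_gamma
Term 1: 52.9 * 15.81 = 836.349
Term 2: 19.3 * 0.7 * 7.07 = 95.5157
Term 3: 0.5 * 19.3 * 3.2 * 6.2 = 191.456
qu = 836.349 + 95.5157 + 191.456
qu = 1123.32 kPa


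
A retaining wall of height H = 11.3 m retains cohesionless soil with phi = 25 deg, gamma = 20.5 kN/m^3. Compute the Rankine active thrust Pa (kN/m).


Compute active earth pressure coefficient:
Ka = tan^2(45 - phi/2) = tan^2(32.5) = 0.405859
Compute active force:
Pa = 0.5 * Ka * gamma * H^2
Pa = 0.5 * 0.405859 * 20.5 * 11.3^2
Pa = 531.2 kN/m


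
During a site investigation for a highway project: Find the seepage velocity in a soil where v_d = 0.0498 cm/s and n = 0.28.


Using v_s = v_d / n
v_s = 0.0498 / 0.28
v_s = 0.17786 cm/s


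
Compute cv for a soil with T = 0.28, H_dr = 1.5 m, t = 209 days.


Result: 0.00301 m^2/day

Derivation:
Using cv = T * H_dr^2 / t
H_dr^2 = 1.5^2 = 2.25
cv = 0.28 * 2.25 / 209
cv = 0.00301 m^2/day


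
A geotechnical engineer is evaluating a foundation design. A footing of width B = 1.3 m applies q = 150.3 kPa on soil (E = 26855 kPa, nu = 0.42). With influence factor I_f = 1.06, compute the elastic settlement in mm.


Using Se = q * B * (1 - nu^2) * I_f / E
1 - nu^2 = 1 - 0.42^2 = 0.8236
Se = 150.3 * 1.3 * 0.8236 * 1.06 / 26855
Se = 0.006352 m
Convert to mm: Se = 0.006352 * 1000 = 6.352 mm


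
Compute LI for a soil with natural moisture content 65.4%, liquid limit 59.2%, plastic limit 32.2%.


Result: 1.23

Derivation:
First compute the plasticity index:
PI = LL - PL = 59.2 - 32.2 = 27.0
Then compute the liquidity index:
LI = (w - PL) / PI
LI = (65.4 - 32.2) / 27.0
LI = 1.23


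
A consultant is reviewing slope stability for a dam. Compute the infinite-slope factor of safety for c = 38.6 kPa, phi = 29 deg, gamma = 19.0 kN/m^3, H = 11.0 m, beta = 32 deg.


Result: 1.298

Derivation:
Using Fs = c / (gamma*H*sin(beta)*cos(beta)) + tan(phi)/tan(beta)
Cohesion contribution = 38.6 / (19.0*11.0*sin(32)*cos(32))
Cohesion contribution = 0.410971
Friction contribution = tan(29)/tan(32) = 0.88708
Fs = 0.410971 + 0.88708
Fs = 1.298


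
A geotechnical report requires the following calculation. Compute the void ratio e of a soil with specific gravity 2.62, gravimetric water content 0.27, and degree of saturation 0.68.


Result: 1.0403

Derivation:
Using the relation e = Gs * w / S
e = 2.62 * 0.27 / 0.68
e = 1.0403


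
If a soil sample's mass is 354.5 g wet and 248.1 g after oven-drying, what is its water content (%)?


Using w = (m_wet - m_dry) / m_dry * 100
m_wet - m_dry = 354.5 - 248.1 = 106.4 g
w = 106.4 / 248.1 * 100
w = 42.89 %


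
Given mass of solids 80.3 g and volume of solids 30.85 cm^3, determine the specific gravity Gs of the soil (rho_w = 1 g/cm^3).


Using Gs = m_s / (V_s * rho_w)
Since rho_w = 1 g/cm^3:
Gs = 80.3 / 30.85
Gs = 2.603


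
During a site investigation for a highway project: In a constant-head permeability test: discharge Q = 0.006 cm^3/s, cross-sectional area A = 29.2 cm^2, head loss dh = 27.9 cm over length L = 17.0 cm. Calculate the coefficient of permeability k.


Compute hydraulic gradient:
i = dh / L = 27.9 / 17.0 = 1.64118
Then apply Darcy's law:
k = Q / (A * i)
k = 0.006 / (29.2 * 1.64118)
k = 0.006 / 47.9224
k = 0.000125 cm/s


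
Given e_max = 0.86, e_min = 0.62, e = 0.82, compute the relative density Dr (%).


Using Dr = (e_max - e) / (e_max - e_min) * 100
e_max - e = 0.86 - 0.82 = 0.04
e_max - e_min = 0.86 - 0.62 = 0.24
Dr = 0.04 / 0.24 * 100
Dr = 16.67 %


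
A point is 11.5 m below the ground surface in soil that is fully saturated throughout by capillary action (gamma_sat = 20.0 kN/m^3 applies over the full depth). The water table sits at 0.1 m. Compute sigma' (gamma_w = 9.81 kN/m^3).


Total stress = gamma_sat * depth
sigma = 20.0 * 11.5 = 230.0 kPa
Pore water pressure u = gamma_w * (depth - d_wt)
u = 9.81 * (11.5 - 0.1) = 111.834 kPa
Effective stress = sigma - u
sigma' = 230.0 - 111.834 = 118.17 kPa


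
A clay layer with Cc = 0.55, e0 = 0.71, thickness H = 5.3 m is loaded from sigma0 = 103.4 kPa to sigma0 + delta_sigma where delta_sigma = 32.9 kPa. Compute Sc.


Result: 0.2045 m

Derivation:
Using Sc = Cc * H / (1 + e0) * log10((sigma0 + delta_sigma) / sigma0)
Stress ratio = (103.4 + 32.9) / 103.4 = 1.31818
log10(1.31818) = 0.119975
Cc * H / (1 + e0) = 0.55 * 5.3 / (1 + 0.71) = 1.70468
Sc = 1.70468 * 0.119975
Sc = 0.2045 m


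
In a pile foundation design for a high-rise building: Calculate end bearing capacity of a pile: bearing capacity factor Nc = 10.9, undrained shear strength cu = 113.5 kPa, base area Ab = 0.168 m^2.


Using Qb = Nc * cu * Ab
Qb = 10.9 * 113.5 * 0.168
Qb = 207.84 kN


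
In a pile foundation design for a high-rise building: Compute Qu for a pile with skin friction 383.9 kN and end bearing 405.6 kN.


Using Qu = Qf + Qb
Qu = 383.9 + 405.6
Qu = 789.5 kN


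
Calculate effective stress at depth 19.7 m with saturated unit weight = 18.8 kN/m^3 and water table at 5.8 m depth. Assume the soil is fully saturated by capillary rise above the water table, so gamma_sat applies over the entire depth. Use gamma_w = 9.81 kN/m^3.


Total stress = gamma_sat * depth
sigma = 18.8 * 19.7 = 370.36 kPa
Pore water pressure u = gamma_w * (depth - d_wt)
u = 9.81 * (19.7 - 5.8) = 136.359 kPa
Effective stress = sigma - u
sigma' = 370.36 - 136.359 = 234.0 kPa


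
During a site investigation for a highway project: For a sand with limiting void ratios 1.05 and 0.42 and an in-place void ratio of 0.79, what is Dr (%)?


Using Dr = (e_max - e) / (e_max - e_min) * 100
e_max - e = 1.05 - 0.79 = 0.26
e_max - e_min = 1.05 - 0.42 = 0.63
Dr = 0.26 / 0.63 * 100
Dr = 41.27 %


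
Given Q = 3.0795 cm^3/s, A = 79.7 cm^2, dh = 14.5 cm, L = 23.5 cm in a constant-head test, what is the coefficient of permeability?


Compute hydraulic gradient:
i = dh / L = 14.5 / 23.5 = 0.617021
Then apply Darcy's law:
k = Q / (A * i)
k = 3.0795 / (79.7 * 0.617021)
k = 3.0795 / 49.1766
k = 0.062621 cm/s


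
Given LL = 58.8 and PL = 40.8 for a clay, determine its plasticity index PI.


Using PI = LL - PL
PI = 58.8 - 40.8
PI = 18.0


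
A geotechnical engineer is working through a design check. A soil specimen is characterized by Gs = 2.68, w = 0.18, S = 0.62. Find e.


Result: 0.7781

Derivation:
Using the relation e = Gs * w / S
e = 2.68 * 0.18 / 0.62
e = 0.7781


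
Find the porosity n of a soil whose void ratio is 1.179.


Using the relation n = e / (1 + e)
n = 1.179 / (1 + 1.179)
n = 1.179 / 2.179
n = 0.5411


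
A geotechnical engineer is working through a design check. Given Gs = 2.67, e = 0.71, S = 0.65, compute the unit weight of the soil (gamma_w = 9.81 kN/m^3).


Result: 17.965 kN/m^3

Derivation:
Using gamma = gamma_w * (Gs + S*e) / (1 + e)
Numerator: Gs + S*e = 2.67 + 0.65*0.71 = 3.1315
Denominator: 1 + e = 1 + 0.71 = 1.71
gamma = 9.81 * 3.1315 / 1.71
gamma = 17.965 kN/m^3


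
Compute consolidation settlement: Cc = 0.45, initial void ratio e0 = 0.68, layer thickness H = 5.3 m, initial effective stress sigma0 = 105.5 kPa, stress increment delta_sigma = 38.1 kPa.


Using Sc = Cc * H / (1 + e0) * log10((sigma0 + delta_sigma) / sigma0)
Stress ratio = (105.5 + 38.1) / 105.5 = 1.36114
log10(1.36114) = 0.133902
Cc * H / (1 + e0) = 0.45 * 5.3 / (1 + 0.68) = 1.41964
Sc = 1.41964 * 0.133902
Sc = 0.1901 m


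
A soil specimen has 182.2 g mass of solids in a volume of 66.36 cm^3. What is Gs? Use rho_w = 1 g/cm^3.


Using Gs = m_s / (V_s * rho_w)
Since rho_w = 1 g/cm^3:
Gs = 182.2 / 66.36
Gs = 2.746


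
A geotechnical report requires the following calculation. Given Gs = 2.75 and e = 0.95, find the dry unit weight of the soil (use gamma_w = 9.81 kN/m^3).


Using gamma_d = Gs * gamma_w / (1 + e)
gamma_d = 2.75 * 9.81 / (1 + 0.95)
gamma_d = 2.75 * 9.81 / 1.95
gamma_d = 13.835 kN/m^3


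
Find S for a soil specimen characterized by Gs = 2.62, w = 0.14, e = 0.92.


Using S = Gs * w / e
S = 2.62 * 0.14 / 0.92
S = 0.3987


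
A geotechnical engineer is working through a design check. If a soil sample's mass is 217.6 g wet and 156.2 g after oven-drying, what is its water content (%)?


Using w = (m_wet - m_dry) / m_dry * 100
m_wet - m_dry = 217.6 - 156.2 = 61.4 g
w = 61.4 / 156.2 * 100
w = 39.31 %


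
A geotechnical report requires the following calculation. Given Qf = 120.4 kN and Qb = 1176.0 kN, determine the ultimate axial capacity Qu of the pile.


Result: 1296.4 kN

Derivation:
Using Qu = Qf + Qb
Qu = 120.4 + 1176.0
Qu = 1296.4 kN


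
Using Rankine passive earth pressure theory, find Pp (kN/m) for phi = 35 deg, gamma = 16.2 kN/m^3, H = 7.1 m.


Compute passive earth pressure coefficient:
Kp = tan^2(45 + phi/2) = tan^2(62.5) = 3.690172
Compute passive force:
Pp = 0.5 * Kp * gamma * H^2
Pp = 0.5 * 3.690172 * 16.2 * 7.1^2
Pp = 1506.77 kN/m


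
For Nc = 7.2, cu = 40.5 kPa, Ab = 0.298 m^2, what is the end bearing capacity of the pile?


Using Qb = Nc * cu * Ab
Qb = 7.2 * 40.5 * 0.298
Qb = 86.9 kN


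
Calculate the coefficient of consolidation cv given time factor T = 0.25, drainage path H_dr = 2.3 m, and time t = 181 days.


Result: 0.00731 m^2/day

Derivation:
Using cv = T * H_dr^2 / t
H_dr^2 = 2.3^2 = 5.29
cv = 0.25 * 5.29 / 181
cv = 0.00731 m^2/day


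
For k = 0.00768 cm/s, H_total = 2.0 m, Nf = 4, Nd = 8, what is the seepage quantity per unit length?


Result: 7.68e-05 m^3/s per m

Derivation:
Convert k to m/s for unit consistency with H:
k = 0.00768 cm/s = 0.00768 / 100 m/s = 7.68e-05 m/s
Using q = k * H * Nf / Nd
Nf / Nd = 4 / 8 = 0.5
q = 7.68e-05 * 2.0 * 0.5
q = 7.68e-05 m^3/s per m


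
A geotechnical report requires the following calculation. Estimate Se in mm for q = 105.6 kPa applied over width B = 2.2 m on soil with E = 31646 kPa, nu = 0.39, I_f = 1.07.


Result: 6.66 mm

Derivation:
Using Se = q * B * (1 - nu^2) * I_f / E
1 - nu^2 = 1 - 0.39^2 = 0.8479
Se = 105.6 * 2.2 * 0.8479 * 1.07 / 31646
Se = 0.006660 m
Convert to mm: Se = 0.006660 * 1000 = 6.66 mm


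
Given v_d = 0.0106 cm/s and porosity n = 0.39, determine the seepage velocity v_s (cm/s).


Using v_s = v_d / n
v_s = 0.0106 / 0.39
v_s = 0.02718 cm/s


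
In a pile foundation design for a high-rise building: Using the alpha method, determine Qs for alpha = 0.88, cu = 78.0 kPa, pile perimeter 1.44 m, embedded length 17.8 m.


Using Qs = alpha * cu * perimeter * L
Qs = 0.88 * 78.0 * 1.44 * 17.8
Qs = 1759.38 kN


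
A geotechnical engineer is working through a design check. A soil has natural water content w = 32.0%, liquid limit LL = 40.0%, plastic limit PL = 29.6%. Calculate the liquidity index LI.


Result: 0.231

Derivation:
First compute the plasticity index:
PI = LL - PL = 40.0 - 29.6 = 10.4
Then compute the liquidity index:
LI = (w - PL) / PI
LI = (32.0 - 29.6) / 10.4
LI = 0.231


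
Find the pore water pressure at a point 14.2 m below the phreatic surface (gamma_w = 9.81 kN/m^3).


Using u = gamma_w * h_w
u = 9.81 * 14.2
u = 139.3 kPa


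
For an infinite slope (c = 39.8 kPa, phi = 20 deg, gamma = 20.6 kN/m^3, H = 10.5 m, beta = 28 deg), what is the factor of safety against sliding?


Using Fs = c / (gamma*H*sin(beta)*cos(beta)) + tan(phi)/tan(beta)
Cohesion contribution = 39.8 / (20.6*10.5*sin(28)*cos(28))
Cohesion contribution = 0.443897
Friction contribution = tan(20)/tan(28) = 0.684528
Fs = 0.443897 + 0.684528
Fs = 1.128


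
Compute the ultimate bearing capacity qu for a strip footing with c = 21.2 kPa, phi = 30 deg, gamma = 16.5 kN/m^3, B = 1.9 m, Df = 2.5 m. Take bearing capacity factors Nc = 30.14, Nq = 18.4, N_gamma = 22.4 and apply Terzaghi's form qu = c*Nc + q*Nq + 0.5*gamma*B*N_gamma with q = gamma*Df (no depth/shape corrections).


Compute qu = c*Nc + gamma*Df*Nq + 0.5*gamma*B*N_gamma
Term 1: 21.2 * 30.14 = 638.968
Term 2: 16.5 * 2.5 * 18.4 = 759.0
Term 3: 0.5 * 16.5 * 1.9 * 22.4 = 351.12
qu = 638.968 + 759.0 + 351.12
qu = 1749.09 kPa


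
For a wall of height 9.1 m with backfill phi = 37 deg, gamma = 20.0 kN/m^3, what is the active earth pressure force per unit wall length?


Result: 205.85 kN/m

Derivation:
Compute active earth pressure coefficient:
Ka = tan^2(45 - phi/2) = tan^2(26.5) = 0.248584
Compute active force:
Pa = 0.5 * Ka * gamma * H^2
Pa = 0.5 * 0.248584 * 20.0 * 9.1^2
Pa = 205.85 kN/m


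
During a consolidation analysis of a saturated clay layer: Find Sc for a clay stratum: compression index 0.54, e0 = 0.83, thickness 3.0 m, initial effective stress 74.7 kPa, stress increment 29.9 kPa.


Using Sc = Cc * H / (1 + e0) * log10((sigma0 + delta_sigma) / sigma0)
Stress ratio = (74.7 + 29.9) / 74.7 = 1.40027
log10(1.40027) = 0.146211
Cc * H / (1 + e0) = 0.54 * 3.0 / (1 + 0.83) = 0.885246
Sc = 0.885246 * 0.146211
Sc = 0.1294 m


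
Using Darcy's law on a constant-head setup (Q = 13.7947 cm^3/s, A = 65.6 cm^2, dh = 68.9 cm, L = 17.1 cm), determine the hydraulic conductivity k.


Result: 0.05219 cm/s

Derivation:
Compute hydraulic gradient:
i = dh / L = 68.9 / 17.1 = 4.02924
Then apply Darcy's law:
k = Q / (A * i)
k = 13.7947 / (65.6 * 4.02924)
k = 13.7947 / 264.318
k = 0.05219 cm/s


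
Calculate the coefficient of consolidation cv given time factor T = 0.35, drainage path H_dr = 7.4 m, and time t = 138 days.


Result: 0.13888 m^2/day

Derivation:
Using cv = T * H_dr^2 / t
H_dr^2 = 7.4^2 = 54.76
cv = 0.35 * 54.76 / 138
cv = 0.13888 m^2/day


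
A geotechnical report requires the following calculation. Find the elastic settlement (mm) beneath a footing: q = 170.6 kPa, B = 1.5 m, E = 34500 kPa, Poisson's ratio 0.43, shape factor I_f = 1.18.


Result: 7.134 mm

Derivation:
Using Se = q * B * (1 - nu^2) * I_f / E
1 - nu^2 = 1 - 0.43^2 = 0.8151
Se = 170.6 * 1.5 * 0.8151 * 1.18 / 34500
Se = 0.007134 m
Convert to mm: Se = 0.007134 * 1000 = 7.134 mm


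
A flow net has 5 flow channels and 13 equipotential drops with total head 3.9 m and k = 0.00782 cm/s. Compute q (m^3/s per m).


Result: 0.0001173 m^3/s per m

Derivation:
Convert k to m/s for unit consistency with H:
k = 0.00782 cm/s = 0.00782 / 100 m/s = 7.82e-05 m/s
Using q = k * H * Nf / Nd
Nf / Nd = 5 / 13 = 0.3846
q = 7.82e-05 * 3.9 * 0.3846
q = 0.0001173 m^3/s per m


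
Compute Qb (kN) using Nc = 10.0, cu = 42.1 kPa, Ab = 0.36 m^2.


Using Qb = Nc * cu * Ab
Qb = 10.0 * 42.1 * 0.36
Qb = 151.56 kN


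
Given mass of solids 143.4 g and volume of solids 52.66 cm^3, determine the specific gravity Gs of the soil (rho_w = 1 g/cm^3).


Using Gs = m_s / (V_s * rho_w)
Since rho_w = 1 g/cm^3:
Gs = 143.4 / 52.66
Gs = 2.723


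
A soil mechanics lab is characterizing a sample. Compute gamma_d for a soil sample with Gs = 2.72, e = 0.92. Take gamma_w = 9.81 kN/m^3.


Using gamma_d = Gs * gamma_w / (1 + e)
gamma_d = 2.72 * 9.81 / (1 + 0.92)
gamma_d = 2.72 * 9.81 / 1.92
gamma_d = 13.898 kN/m^3


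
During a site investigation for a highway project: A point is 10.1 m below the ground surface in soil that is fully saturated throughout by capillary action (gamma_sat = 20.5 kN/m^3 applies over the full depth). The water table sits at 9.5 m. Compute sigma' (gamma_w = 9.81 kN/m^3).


Result: 201.16 kPa

Derivation:
Total stress = gamma_sat * depth
sigma = 20.5 * 10.1 = 207.05 kPa
Pore water pressure u = gamma_w * (depth - d_wt)
u = 9.81 * (10.1 - 9.5) = 5.886 kPa
Effective stress = sigma - u
sigma' = 207.05 - 5.886 = 201.16 kPa


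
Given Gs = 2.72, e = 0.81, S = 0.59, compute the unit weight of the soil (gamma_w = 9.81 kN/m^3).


Using gamma = gamma_w * (Gs + S*e) / (1 + e)
Numerator: Gs + S*e = 2.72 + 0.59*0.81 = 3.1979
Denominator: 1 + e = 1 + 0.81 = 1.81
gamma = 9.81 * 3.1979 / 1.81
gamma = 17.332 kN/m^3


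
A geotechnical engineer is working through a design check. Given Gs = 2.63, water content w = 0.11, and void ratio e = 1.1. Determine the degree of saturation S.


Using S = Gs * w / e
S = 2.63 * 0.11 / 1.1
S = 0.263


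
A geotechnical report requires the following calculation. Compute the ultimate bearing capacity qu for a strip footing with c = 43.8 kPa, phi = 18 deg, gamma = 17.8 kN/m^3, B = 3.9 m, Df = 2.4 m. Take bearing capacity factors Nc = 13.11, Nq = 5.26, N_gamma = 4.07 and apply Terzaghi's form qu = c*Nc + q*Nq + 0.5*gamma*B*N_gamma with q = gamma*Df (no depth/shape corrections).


Compute qu = c*Nc + gamma*Df*Nq + 0.5*gamma*B*N_gamma
Term 1: 43.8 * 13.11 = 574.218
Term 2: 17.8 * 2.4 * 5.26 = 224.7072
Term 3: 0.5 * 17.8 * 3.9 * 4.07 = 141.2697
qu = 574.218 + 224.7072 + 141.2697
qu = 940.19 kPa


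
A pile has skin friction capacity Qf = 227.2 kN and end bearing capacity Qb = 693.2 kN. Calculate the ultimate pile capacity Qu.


Using Qu = Qf + Qb
Qu = 227.2 + 693.2
Qu = 920.4 kN


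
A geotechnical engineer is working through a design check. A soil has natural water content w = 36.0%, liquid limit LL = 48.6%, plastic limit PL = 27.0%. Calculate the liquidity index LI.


Result: 0.417

Derivation:
First compute the plasticity index:
PI = LL - PL = 48.6 - 27.0 = 21.6
Then compute the liquidity index:
LI = (w - PL) / PI
LI = (36.0 - 27.0) / 21.6
LI = 0.417


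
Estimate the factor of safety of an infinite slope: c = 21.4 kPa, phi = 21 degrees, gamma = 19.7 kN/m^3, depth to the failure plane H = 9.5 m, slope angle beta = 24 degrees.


Using Fs = c / (gamma*H*sin(beta)*cos(beta)) + tan(phi)/tan(beta)
Cohesion contribution = 21.4 / (19.7*9.5*sin(24)*cos(24))
Cohesion contribution = 0.307738
Friction contribution = tan(21)/tan(24) = 0.862173
Fs = 0.307738 + 0.862173
Fs = 1.17


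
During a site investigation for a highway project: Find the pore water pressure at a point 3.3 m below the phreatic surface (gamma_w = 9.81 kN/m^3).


Using u = gamma_w * h_w
u = 9.81 * 3.3
u = 32.37 kPa


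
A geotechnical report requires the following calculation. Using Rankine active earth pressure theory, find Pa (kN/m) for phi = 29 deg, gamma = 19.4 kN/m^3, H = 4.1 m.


Compute active earth pressure coefficient:
Ka = tan^2(45 - phi/2) = tan^2(30.5) = 0.346974
Compute active force:
Pa = 0.5 * Ka * gamma * H^2
Pa = 0.5 * 0.346974 * 19.4 * 4.1^2
Pa = 56.58 kN/m


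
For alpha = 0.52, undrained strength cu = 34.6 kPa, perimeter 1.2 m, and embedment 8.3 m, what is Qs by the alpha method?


Result: 179.2 kN

Derivation:
Using Qs = alpha * cu * perimeter * L
Qs = 0.52 * 34.6 * 1.2 * 8.3
Qs = 179.2 kN


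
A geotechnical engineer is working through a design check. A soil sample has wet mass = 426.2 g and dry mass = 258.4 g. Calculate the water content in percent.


Using w = (m_wet - m_dry) / m_dry * 100
m_wet - m_dry = 426.2 - 258.4 = 167.8 g
w = 167.8 / 258.4 * 100
w = 64.94 %


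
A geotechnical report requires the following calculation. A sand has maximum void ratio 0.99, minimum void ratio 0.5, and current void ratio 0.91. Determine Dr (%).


Result: 16.33 %

Derivation:
Using Dr = (e_max - e) / (e_max - e_min) * 100
e_max - e = 0.99 - 0.91 = 0.08
e_max - e_min = 0.99 - 0.5 = 0.49
Dr = 0.08 / 0.49 * 100
Dr = 16.33 %


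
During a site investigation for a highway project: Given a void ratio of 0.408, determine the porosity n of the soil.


Result: 0.2898

Derivation:
Using the relation n = e / (1 + e)
n = 0.408 / (1 + 0.408)
n = 0.408 / 1.408
n = 0.2898


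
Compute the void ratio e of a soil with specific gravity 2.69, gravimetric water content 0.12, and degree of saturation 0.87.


Result: 0.371

Derivation:
Using the relation e = Gs * w / S
e = 2.69 * 0.12 / 0.87
e = 0.371


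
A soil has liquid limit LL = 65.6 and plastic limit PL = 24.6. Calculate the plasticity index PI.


Result: 41.0

Derivation:
Using PI = LL - PL
PI = 65.6 - 24.6
PI = 41.0


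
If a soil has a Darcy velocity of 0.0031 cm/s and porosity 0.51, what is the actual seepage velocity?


Using v_s = v_d / n
v_s = 0.0031 / 0.51
v_s = 0.00608 cm/s


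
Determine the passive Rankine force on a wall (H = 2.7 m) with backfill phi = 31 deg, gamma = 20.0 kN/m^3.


Compute passive earth pressure coefficient:
Kp = tan^2(45 + phi/2) = tan^2(60.5) = 3.124035
Compute passive force:
Pp = 0.5 * Kp * gamma * H^2
Pp = 0.5 * 3.124035 * 20.0 * 2.7^2
Pp = 227.74 kN/m


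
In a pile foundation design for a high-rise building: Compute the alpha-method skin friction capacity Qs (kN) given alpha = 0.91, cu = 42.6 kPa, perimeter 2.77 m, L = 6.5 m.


Using Qs = alpha * cu * perimeter * L
Qs = 0.91 * 42.6 * 2.77 * 6.5
Qs = 697.98 kN


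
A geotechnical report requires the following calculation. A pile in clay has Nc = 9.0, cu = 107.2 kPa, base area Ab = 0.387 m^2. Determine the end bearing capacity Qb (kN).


Using Qb = Nc * cu * Ab
Qb = 9.0 * 107.2 * 0.387
Qb = 373.38 kN


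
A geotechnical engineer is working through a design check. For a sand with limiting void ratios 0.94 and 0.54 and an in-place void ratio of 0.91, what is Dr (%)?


Result: 7.5 %

Derivation:
Using Dr = (e_max - e) / (e_max - e_min) * 100
e_max - e = 0.94 - 0.91 = 0.03
e_max - e_min = 0.94 - 0.54 = 0.4
Dr = 0.03 / 0.4 * 100
Dr = 7.5 %


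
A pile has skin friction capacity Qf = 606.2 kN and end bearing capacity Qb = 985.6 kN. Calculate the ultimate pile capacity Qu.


Result: 1591.8 kN

Derivation:
Using Qu = Qf + Qb
Qu = 606.2 + 985.6
Qu = 1591.8 kN


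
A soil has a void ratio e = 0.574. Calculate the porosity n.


Using the relation n = e / (1 + e)
n = 0.574 / (1 + 0.574)
n = 0.574 / 1.574
n = 0.3647


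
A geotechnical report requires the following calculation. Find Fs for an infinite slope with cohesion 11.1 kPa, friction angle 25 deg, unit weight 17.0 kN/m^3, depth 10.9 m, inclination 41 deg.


Result: 0.657

Derivation:
Using Fs = c / (gamma*H*sin(beta)*cos(beta)) + tan(phi)/tan(beta)
Cohesion contribution = 11.1 / (17.0*10.9*sin(41)*cos(41))
Cohesion contribution = 0.120983
Friction contribution = tan(25)/tan(41) = 0.536426
Fs = 0.120983 + 0.536426
Fs = 0.657


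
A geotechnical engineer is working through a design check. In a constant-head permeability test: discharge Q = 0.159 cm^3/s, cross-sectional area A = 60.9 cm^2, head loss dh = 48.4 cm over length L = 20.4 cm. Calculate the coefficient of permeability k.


Compute hydraulic gradient:
i = dh / L = 48.4 / 20.4 = 2.37255
Then apply Darcy's law:
k = Q / (A * i)
k = 0.159 / (60.9 * 2.37255)
k = 0.159 / 144.488
k = 0.0011 cm/s


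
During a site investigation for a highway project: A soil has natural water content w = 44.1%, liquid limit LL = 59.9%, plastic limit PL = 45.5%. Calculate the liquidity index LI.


Result: -0.097

Derivation:
First compute the plasticity index:
PI = LL - PL = 59.9 - 45.5 = 14.4
Then compute the liquidity index:
LI = (w - PL) / PI
LI = (44.1 - 45.5) / 14.4
LI = -0.097


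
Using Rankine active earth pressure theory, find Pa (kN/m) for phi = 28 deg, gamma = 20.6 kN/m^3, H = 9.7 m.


Compute active earth pressure coefficient:
Ka = tan^2(45 - phi/2) = tan^2(31.0) = 0.361033
Compute active force:
Pa = 0.5 * Ka * gamma * H^2
Pa = 0.5 * 0.361033 * 20.6 * 9.7^2
Pa = 349.89 kN/m


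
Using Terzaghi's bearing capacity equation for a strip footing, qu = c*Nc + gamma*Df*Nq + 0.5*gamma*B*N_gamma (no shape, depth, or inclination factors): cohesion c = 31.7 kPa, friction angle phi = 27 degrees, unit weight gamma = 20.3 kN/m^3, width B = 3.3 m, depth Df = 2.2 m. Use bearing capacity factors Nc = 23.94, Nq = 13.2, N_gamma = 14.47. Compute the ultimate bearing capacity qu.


Compute qu = c*Nc + gamma*Df*Nq + 0.5*gamma*B*N_gamma
Term 1: 31.7 * 23.94 = 758.898
Term 2: 20.3 * 2.2 * 13.2 = 589.512
Term 3: 0.5 * 20.3 * 3.3 * 14.47 = 484.67265
qu = 758.898 + 589.512 + 484.67265
qu = 1833.08 kPa


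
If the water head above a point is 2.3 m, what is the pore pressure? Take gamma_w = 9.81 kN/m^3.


Using u = gamma_w * h_w
u = 9.81 * 2.3
u = 22.56 kPa


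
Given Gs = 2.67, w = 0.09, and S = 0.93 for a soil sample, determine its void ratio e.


Using the relation e = Gs * w / S
e = 2.67 * 0.09 / 0.93
e = 0.2584


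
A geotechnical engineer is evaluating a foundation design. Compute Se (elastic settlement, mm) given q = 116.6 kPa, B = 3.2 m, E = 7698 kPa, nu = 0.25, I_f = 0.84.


Result: 38.17 mm

Derivation:
Using Se = q * B * (1 - nu^2) * I_f / E
1 - nu^2 = 1 - 0.25^2 = 0.9375
Se = 116.6 * 3.2 * 0.9375 * 0.84 / 7698
Se = 0.038170 m
Convert to mm: Se = 0.038170 * 1000 = 38.17 mm


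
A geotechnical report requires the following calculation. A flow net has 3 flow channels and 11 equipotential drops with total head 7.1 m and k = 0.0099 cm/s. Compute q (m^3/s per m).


Convert k to m/s for unit consistency with H:
k = 0.0099 cm/s = 0.0099 / 100 m/s = 9.9e-05 m/s
Using q = k * H * Nf / Nd
Nf / Nd = 3 / 11 = 0.2727
q = 9.9e-05 * 7.1 * 0.2727
q = 0.0001917 m^3/s per m


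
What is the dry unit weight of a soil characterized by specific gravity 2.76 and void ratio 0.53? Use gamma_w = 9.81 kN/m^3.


Using gamma_d = Gs * gamma_w / (1 + e)
gamma_d = 2.76 * 9.81 / (1 + 0.53)
gamma_d = 2.76 * 9.81 / 1.53
gamma_d = 17.696 kN/m^3


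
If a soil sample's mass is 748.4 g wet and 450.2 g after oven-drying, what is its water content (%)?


Result: 66.24 %

Derivation:
Using w = (m_wet - m_dry) / m_dry * 100
m_wet - m_dry = 748.4 - 450.2 = 298.2 g
w = 298.2 / 450.2 * 100
w = 66.24 %


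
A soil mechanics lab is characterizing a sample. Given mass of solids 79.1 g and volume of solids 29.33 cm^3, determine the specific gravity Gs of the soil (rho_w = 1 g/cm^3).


Using Gs = m_s / (V_s * rho_w)
Since rho_w = 1 g/cm^3:
Gs = 79.1 / 29.33
Gs = 2.697
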